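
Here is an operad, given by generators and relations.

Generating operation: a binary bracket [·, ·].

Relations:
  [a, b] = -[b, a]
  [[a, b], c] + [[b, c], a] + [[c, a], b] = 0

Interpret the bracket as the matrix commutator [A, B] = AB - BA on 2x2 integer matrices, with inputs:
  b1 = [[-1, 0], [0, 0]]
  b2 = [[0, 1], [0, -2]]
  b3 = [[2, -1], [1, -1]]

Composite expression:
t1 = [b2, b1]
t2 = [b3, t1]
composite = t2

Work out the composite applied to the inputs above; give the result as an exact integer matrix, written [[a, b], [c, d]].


[b2, b1] = [[0, 1], [0, 0]]
[b3, [b2, b1]] = [[-1, 3], [0, 1]]

[[-1, 3], [0, 1]]


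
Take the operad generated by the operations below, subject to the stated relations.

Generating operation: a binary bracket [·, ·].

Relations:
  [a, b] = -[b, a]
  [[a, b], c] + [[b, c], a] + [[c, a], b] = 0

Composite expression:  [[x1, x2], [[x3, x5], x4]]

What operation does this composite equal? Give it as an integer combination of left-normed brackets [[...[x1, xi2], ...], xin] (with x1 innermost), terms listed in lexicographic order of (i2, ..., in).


[[[[x1, x2], x3], x5], x4] - [[[[x1, x2], x4], x3], x5] + [[[[x1, x2], x4], x5], x3] - [[[[x1, x2], x5], x3], x4]

In the tensor algebra, words opening x1 carry the x1-anchored form.
Composite bracket: [[x1, x2], [[x3, x5], x4]]
The bracket unfolds into 16 signed words via [a, b] = ab - ba (2^4 = 16).
Keep just the words that open with x1:
  from x1x2x3x5x4, sign +1: term +[[[[x1, x2], x3], x5], x4]
  from x1x2x4x3x5, sign -1: term -[[[[x1, x2], x4], x3], x5]
  from x1x2x4x5x3, sign +1: term +[[[[x1, x2], x4], x5], x3]
  from x1x2x5x3x4, sign -1: term -[[[[x1, x2], x5], x3], x4]


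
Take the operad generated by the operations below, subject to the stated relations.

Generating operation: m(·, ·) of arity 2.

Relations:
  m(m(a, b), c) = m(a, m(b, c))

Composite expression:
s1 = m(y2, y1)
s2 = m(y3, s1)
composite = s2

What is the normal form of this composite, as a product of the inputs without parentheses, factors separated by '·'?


y3 · y2 · y1

Key point: m is associative — brackets drop, the y-order remains.
m(y2, y1) spells out as y2 · y1
m(y3, m(y2, y1)) spells out as y3 · y2 · y1


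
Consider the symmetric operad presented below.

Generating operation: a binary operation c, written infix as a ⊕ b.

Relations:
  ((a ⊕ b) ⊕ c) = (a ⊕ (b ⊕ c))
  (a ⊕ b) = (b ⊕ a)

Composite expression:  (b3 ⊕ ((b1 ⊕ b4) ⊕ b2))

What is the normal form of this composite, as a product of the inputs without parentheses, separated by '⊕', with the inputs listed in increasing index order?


b1 ⊕ b2 ⊕ b3 ⊕ b4

Any arrangement under c is one operation, so sort the b-inputs.
(b1 ⊕ b4) spells out as b1 ⊕ b4
((b1 ⊕ b4) ⊕ b2) spells out as b1 ⊕ b4 ⊕ b2
(b3 ⊕ ((b1 ⊕ b4) ⊕ b2)) spells out as b3 ⊕ b1 ⊕ b4 ⊕ b2
the factors in increasing index order: b1 ⊕ b2 ⊕ b3 ⊕ b4


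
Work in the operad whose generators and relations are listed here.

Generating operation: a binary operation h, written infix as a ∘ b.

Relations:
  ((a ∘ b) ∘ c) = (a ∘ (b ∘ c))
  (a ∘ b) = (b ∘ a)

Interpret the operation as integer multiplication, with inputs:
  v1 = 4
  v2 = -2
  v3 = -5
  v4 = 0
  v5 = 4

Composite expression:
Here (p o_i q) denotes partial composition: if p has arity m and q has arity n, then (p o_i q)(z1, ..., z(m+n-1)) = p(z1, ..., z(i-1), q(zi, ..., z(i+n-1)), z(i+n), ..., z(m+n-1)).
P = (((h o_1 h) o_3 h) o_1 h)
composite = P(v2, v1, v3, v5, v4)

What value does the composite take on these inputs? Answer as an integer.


(v2 ∘ v1) = -8
((v2 ∘ v1) ∘ v3) = 40
(v5 ∘ v4) = 0
(((v2 ∘ v1) ∘ v3) ∘ (v5 ∘ v4)) = 0

0


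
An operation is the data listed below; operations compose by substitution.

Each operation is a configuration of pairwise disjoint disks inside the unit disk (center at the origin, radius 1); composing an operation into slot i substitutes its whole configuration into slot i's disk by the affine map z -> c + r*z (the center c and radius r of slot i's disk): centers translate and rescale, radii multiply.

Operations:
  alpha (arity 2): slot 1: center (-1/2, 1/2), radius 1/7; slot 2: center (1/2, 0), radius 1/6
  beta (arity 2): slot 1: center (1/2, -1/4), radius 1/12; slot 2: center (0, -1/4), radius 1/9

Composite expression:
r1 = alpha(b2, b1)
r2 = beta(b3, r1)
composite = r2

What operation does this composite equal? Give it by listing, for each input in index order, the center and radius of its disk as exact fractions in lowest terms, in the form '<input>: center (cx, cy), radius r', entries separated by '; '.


b1: center (1/18, -1/4), radius 1/54; b2: center (-1/18, -7/36), radius 1/63; b3: center (1/2, -1/4), radius 1/12

Nesting under beta composes maps z -> c + r*z down each b-path.
tracing b3 down its 1-map path: center (1/2, -1/4), radius 1/12
tracing b2 down its 2-map path: center (-1/18, -7/36), radius 1/63
tracing b1 down its 2-map path: center (1/18, -1/4), radius 1/54


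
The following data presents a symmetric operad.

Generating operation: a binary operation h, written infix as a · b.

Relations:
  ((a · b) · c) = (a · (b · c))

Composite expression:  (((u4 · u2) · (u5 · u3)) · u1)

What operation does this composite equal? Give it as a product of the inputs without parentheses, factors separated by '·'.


u4 · u2 · u5 · u3 · u1

Every regrouping of h is equal, so read the u-inputs in written order.
(u4 · u2) flattens to u4 · u2
(u5 · u3) flattens to u5 · u3
((u4 · u2) · (u5 · u3)) flattens to u4 · u2 · u5 · u3
(((u4 · u2) · (u5 · u3)) · u1) flattens to u4 · u2 · u5 · u3 · u1


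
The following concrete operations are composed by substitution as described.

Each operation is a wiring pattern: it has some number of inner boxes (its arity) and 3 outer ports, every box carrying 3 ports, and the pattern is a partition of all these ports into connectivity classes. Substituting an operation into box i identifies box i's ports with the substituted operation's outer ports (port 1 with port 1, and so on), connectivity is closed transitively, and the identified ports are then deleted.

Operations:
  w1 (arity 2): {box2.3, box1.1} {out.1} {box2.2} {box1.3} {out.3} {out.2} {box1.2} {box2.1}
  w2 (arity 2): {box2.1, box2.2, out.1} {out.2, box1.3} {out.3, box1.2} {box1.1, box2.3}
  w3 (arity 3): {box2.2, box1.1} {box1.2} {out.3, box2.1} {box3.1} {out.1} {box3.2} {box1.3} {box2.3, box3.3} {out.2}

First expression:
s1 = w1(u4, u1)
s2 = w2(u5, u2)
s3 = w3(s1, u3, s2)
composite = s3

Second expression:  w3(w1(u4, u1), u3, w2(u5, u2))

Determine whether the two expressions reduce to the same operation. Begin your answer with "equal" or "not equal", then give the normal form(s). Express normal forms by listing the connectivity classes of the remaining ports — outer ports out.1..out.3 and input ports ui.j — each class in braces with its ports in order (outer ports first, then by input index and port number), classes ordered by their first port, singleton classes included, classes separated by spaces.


equal; the common form is {out.1} {out.2} {out.3, u3.1} {u1.1} {u1.2} {u1.3, u4.1} {u2.1, u2.2} {u2.3, u5.1} {u3.2} {u3.3, u5.2} {u4.2} {u4.3} {u5.3}

The first composite normalizes to {out.1} {out.2} {out.3, u3.1} {u1.1} {u1.2} {u1.3, u4.1} {u2.1, u2.2} {u2.3, u5.1} {u3.2} {u3.3, u5.2} {u4.2} {u4.3} {u5.3}
The second composite normalizes to {out.1} {out.2} {out.3, u3.1} {u1.1} {u1.2} {u1.3, u4.1} {u2.1, u2.2} {u2.3, u5.1} {u3.2} {u3.3, u5.2} {u4.2} {u4.3} {u5.3}
Both agree, so they are equal.


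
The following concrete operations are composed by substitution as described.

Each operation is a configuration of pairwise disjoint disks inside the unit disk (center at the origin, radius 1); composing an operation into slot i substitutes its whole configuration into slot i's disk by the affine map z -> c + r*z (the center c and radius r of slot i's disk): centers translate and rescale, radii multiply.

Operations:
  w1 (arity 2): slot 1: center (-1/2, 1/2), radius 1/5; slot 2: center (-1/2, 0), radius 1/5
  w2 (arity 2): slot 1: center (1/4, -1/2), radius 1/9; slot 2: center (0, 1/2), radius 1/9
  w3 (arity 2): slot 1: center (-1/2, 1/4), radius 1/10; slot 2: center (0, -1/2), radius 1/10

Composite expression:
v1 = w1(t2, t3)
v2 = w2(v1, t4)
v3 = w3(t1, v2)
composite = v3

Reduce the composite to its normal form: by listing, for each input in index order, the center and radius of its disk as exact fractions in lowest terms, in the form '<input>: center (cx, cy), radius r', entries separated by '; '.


t1: center (-1/2, 1/4), radius 1/10; t2: center (7/360, -49/90), radius 1/450; t3: center (7/360, -11/20), radius 1/450; t4: center (0, -9/20), radius 1/90

Follow each t-input down from w3: c' goes to c + r*c', radius to r*r'.
t1 passes through 1 substitution, ending at center (-1/2, 1/4), radius 1/10
t2 passes through 3 substitutions, ending at center (7/360, -49/90), radius 1/450
t3 passes through 3 substitutions, ending at center (7/360, -11/20), radius 1/450
t4 passes through 2 substitutions, ending at center (0, -9/20), radius 1/90


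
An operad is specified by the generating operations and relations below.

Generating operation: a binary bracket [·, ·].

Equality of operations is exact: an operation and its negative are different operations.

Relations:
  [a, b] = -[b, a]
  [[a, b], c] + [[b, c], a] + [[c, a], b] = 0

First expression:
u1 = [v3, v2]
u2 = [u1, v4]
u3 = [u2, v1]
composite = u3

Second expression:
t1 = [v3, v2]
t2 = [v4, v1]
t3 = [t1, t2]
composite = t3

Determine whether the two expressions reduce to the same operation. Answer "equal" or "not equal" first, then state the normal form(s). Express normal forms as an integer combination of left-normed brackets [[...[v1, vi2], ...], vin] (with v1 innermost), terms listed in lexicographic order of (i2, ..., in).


not equal — first [[[v1, v2], v3], v4] - [[[v1, v3], v2], v4] - [[[v1, v4], v2], v3] + [[[v1, v4], v3], v2], second -[[[v1, v4], v2], v3] + [[[v1, v4], v3], v2]


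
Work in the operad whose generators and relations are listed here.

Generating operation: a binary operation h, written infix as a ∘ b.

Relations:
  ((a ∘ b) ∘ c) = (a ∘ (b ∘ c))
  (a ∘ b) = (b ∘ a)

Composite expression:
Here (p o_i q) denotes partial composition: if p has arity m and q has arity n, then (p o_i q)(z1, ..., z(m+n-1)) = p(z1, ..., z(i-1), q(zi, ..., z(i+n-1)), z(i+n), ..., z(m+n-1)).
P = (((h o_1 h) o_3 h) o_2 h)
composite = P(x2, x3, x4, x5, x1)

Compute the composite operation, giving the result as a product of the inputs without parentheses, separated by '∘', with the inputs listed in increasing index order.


Shape and order are irrelevant to h; the x-input set decides.
(x3 ∘ x4) unparenthesizes to x3 ∘ x4
(x2 ∘ (x3 ∘ x4)) unparenthesizes to x2 ∘ x3 ∘ x4
(x5 ∘ x1) unparenthesizes to x5 ∘ x1
((x2 ∘ (x3 ∘ x4)) ∘ (x5 ∘ x1)) unparenthesizes to x2 ∘ x3 ∘ x4 ∘ x5 ∘ x1
rearranged into index order: x1 ∘ x2 ∘ x3 ∘ x4 ∘ x5

x1 ∘ x2 ∘ x3 ∘ x4 ∘ x5


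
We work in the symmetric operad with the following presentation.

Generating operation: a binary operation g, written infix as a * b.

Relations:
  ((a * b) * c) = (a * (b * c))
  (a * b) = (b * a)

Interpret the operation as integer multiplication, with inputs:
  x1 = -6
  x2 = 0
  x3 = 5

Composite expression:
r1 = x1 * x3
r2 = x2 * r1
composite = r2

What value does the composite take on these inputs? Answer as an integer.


0

(x1 * x3) = -30
(x2 * (x1 * x3)) = 0


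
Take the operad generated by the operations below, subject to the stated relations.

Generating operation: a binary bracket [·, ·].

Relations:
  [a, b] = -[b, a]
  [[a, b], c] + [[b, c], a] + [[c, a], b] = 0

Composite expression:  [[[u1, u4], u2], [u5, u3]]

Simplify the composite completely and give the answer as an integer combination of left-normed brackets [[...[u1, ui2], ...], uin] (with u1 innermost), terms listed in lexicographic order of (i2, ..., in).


-[[[[u1, u4], u2], u3], u5] + [[[[u1, u4], u2], u5], u3]


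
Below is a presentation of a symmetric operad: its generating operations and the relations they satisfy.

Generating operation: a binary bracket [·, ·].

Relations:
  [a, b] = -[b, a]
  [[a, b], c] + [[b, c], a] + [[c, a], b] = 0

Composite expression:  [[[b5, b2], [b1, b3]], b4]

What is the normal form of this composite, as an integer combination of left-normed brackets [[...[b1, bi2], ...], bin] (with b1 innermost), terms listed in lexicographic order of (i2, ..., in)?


Skip Jacobi rewriting: expand, keep b1-initial words, read off terms.
Composite bracket: [[[b5, b2], [b1, b3]], b4]
Applying ab - ba throughout gives 16 signed words (2^4 = 16).
Words beginning with b1 determine it all:
  b1b3b2b5b4 (sign +1) contributes +[[[[b1, b3], b2], b5], b4]
  b1b3b5b2b4 (sign -1) contributes -[[[[b1, b3], b5], b2], b4]

[[[[b1, b3], b2], b5], b4] - [[[[b1, b3], b5], b2], b4]


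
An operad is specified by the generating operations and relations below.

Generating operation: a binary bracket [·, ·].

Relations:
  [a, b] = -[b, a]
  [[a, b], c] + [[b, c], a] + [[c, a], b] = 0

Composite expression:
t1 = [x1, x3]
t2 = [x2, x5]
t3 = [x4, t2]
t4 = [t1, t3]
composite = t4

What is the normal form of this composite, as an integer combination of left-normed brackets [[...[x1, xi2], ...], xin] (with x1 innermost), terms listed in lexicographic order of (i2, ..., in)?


-[[[[x1, x3], x2], x5], x4] + [[[[x1, x3], x4], x2], x5] - [[[[x1, x3], x4], x5], x2] + [[[[x1, x3], x5], x2], x4]

Left-normed coefficients sit on the x1-initial expansion words.
Composite bracket: [[x1, x3], [x4, [x2, x5]]]
Each bracket splits as ab - ba, giving 16 signed words (2^4 = 16).
Only words starting with x1 matter:
  from x1x3x2x5x4, sign -1: term -[[[[x1, x3], x2], x5], x4]
  from x1x3x4x2x5, sign +1: term +[[[[x1, x3], x4], x2], x5]
  from x1x3x4x5x2, sign -1: term -[[[[x1, x3], x4], x5], x2]
  from x1x3x5x2x4, sign +1: term +[[[[x1, x3], x5], x2], x4]


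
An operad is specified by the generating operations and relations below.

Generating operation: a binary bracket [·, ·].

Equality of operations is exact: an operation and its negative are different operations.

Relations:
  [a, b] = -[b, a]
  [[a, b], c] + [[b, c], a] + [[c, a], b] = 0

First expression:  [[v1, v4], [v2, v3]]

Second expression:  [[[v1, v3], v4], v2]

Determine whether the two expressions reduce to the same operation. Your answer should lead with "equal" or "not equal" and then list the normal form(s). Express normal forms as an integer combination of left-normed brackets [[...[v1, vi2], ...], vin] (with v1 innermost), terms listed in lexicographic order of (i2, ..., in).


not equal: they reduce to [[[v1, v4], v2], v3] - [[[v1, v4], v3], v2] and [[[v1, v3], v4], v2]

Normal form of the first expression: [[[v1, v4], v2], v3] - [[[v1, v4], v3], v2]
Normal form of the second expression: [[[v1, v3], v4], v2]
They disagree, so not equal.


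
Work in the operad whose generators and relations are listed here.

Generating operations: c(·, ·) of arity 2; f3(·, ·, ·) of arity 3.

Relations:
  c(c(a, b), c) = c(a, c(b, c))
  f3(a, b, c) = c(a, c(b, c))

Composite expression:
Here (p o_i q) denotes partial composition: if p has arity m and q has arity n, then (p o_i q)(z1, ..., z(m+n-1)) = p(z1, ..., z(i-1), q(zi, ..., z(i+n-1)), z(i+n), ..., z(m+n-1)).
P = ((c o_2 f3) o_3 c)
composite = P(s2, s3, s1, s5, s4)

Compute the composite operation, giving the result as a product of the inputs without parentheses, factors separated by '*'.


s2 * s3 * s1 * s5 * s4


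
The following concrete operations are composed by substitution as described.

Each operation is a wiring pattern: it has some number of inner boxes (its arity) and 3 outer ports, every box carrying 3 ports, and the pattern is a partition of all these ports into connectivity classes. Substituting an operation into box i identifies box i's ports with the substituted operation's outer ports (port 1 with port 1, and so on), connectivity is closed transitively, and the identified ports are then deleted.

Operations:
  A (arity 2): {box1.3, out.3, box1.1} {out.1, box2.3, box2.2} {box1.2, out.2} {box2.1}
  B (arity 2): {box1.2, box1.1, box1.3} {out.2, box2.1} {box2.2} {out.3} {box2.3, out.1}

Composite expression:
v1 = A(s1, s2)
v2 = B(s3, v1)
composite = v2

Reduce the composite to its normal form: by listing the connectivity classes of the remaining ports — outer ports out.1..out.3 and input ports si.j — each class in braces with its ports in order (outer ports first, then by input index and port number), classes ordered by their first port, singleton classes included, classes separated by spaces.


Substituting into B glues patterns; closure does the rest.
after A, the pattern on (s1, s2) reads {out.1, s2.2, s2.3} {out.2, s1.2} {out.3, s1.1, s1.3} {s2.1} (out.j = its outer ports)
after B, the pattern on (s3, s1, s2) reads {out.1, s1.1, s1.3} {out.2, s2.2, s2.3} {out.3} {s1.2} {s2.1} {s3.1, s3.2, s3.3} (out.j = its outer ports)

{out.1, s1.1, s1.3} {out.2, s2.2, s2.3} {out.3} {s1.2} {s2.1} {s3.1, s3.2, s3.3}


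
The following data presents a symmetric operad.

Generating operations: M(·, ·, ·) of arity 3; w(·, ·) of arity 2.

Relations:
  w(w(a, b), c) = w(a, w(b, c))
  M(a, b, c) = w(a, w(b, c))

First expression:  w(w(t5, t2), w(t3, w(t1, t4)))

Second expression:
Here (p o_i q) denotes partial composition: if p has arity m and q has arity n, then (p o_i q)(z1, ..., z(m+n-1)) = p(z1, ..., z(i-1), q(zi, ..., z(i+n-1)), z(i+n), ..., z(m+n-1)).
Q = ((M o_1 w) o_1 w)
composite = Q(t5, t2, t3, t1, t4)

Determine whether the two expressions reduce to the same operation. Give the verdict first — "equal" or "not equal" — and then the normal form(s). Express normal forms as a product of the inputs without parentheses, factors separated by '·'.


equal; both compose to t5 · t2 · t3 · t1 · t4

Normal form of the first expression: t5 · t2 · t3 · t1 · t4
Normal form of the second expression: t5 · t2 · t3 · t1 · t4
Both agree, so they are equal.


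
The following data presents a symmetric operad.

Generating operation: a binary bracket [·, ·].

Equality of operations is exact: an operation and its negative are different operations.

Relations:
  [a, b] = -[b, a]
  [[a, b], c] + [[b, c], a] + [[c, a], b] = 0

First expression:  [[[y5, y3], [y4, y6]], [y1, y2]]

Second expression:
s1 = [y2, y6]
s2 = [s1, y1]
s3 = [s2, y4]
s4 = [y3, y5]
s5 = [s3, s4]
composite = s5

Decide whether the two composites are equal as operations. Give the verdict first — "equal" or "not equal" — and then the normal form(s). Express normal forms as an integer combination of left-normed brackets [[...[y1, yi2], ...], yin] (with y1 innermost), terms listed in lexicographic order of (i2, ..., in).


not equal; the first gives [[[[[y1, y2], y3], y5], y4], y6] - [[[[[y1, y2], y3], y5], y6], y4] - [[[[[y1, y2], y4], y6], y3], y5] + [[[[[y1, y2], y4], y6], y5], y3] - [[[[[y1, y2], y5], y3], y4], y6] + [[[[[y1, y2], y5], y3], y6], y4] + [[[[[y1, y2], y6], y4], y3], y5] - [[[[[y1, y2], y6], y4], y5], y3] and the second -[[[[[y1, y2], y6], y4], y3], y5] + [[[[[y1, y2], y6], y4], y5], y3] + [[[[[y1, y6], y2], y4], y3], y5] - [[[[[y1, y6], y2], y4], y5], y3]

In normal form, the first expression is [[[[[y1, y2], y3], y5], y4], y6] - [[[[[y1, y2], y3], y5], y6], y4] - [[[[[y1, y2], y4], y6], y3], y5] + [[[[[y1, y2], y4], y6], y5], y3] - [[[[[y1, y2], y5], y3], y4], y6] + [[[[[y1, y2], y5], y3], y6], y4] + [[[[[y1, y2], y6], y4], y3], y5] - [[[[[y1, y2], y6], y4], y5], y3]
In normal form, the second expression is -[[[[[y1, y2], y6], y4], y3], y5] + [[[[[y1, y2], y6], y4], y5], y3] + [[[[[y1, y6], y2], y4], y3], y5] - [[[[[y1, y6], y2], y4], y5], y3]
They disagree, so not equal.


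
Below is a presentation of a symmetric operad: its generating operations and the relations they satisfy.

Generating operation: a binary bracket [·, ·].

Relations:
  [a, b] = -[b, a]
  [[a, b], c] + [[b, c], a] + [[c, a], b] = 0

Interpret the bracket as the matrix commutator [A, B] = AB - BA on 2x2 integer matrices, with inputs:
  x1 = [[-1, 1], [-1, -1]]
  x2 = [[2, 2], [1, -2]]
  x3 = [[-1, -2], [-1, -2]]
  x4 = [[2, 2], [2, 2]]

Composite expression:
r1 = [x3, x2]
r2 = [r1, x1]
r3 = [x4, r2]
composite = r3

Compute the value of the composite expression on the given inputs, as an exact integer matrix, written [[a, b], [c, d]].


[x3, x2] = [[0, 10], [-5, 0]]
[[x3, x2], x1] = [[-5, 0], [0, 5]]
[x4, [[x3, x2], x1]] = [[0, 20], [-20, 0]]

[[0, 20], [-20, 0]]


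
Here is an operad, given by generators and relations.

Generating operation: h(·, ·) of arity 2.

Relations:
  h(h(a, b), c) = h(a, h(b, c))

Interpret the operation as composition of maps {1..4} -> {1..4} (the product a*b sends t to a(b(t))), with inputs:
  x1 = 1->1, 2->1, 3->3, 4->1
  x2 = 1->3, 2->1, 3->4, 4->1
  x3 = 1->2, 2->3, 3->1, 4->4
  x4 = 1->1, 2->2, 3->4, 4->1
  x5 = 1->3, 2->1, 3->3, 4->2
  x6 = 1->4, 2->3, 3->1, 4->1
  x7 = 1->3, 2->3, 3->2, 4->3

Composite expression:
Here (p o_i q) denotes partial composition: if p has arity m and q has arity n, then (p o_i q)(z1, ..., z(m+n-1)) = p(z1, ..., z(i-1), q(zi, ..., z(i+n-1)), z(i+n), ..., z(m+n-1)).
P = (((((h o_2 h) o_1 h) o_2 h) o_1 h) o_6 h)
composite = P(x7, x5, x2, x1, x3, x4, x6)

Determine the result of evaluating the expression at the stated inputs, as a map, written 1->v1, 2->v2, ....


h(x7, x5) = 1->2, 2->3, 3->2, 4->3
h(x2, x1) = 1->3, 2->3, 3->4, 4->3
h(h(x7, x5), h(x2, x1)) = 1->2, 2->2, 3->3, 4->2
h(x4, x6) = 1->1, 2->4, 3->1, 4->1
h(x3, h(x4, x6)) = 1->2, 2->4, 3->2, 4->2
h(h(h(x7, x5), h(x2, x1)), h(x3, h(x4, x6))) = 1->2, 2->2, 3->2, 4->2

1->2, 2->2, 3->2, 4->2


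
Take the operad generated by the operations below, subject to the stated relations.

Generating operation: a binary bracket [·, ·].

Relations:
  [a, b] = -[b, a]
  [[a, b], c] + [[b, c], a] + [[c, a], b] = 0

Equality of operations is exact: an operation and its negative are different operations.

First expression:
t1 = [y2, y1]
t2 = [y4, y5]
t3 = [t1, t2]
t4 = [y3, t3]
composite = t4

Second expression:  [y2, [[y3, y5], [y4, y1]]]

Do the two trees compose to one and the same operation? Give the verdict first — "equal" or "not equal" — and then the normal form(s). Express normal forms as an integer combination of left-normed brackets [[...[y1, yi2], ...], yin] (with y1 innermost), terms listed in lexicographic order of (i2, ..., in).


not equal — first [[[[y1, y2], y4], y5], y3] - [[[[y1, y2], y5], y4], y3], second -[[[[y1, y4], y3], y5], y2] + [[[[y1, y4], y5], y3], y2]

Normal form of the first expression: [[[[y1, y2], y4], y5], y3] - [[[[y1, y2], y5], y4], y3]
Normal form of the second expression: -[[[[y1, y4], y3], y5], y2] + [[[[y1, y4], y5], y3], y2]
They disagree, so not equal.


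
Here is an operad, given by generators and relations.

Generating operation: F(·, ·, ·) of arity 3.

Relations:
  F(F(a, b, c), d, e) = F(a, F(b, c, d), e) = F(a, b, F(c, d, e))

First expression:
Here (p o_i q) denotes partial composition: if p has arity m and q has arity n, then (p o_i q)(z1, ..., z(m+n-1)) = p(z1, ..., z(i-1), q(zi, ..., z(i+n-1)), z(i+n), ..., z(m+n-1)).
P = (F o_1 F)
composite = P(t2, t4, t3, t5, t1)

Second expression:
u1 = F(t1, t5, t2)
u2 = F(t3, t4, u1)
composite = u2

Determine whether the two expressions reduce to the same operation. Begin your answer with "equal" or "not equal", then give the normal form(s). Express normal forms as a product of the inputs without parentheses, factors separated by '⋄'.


not equal — first t2 ⋄ t4 ⋄ t3 ⋄ t5 ⋄ t1, second t3 ⋄ t4 ⋄ t1 ⋄ t5 ⋄ t2

The first composite normalizes to t2 ⋄ t4 ⋄ t3 ⋄ t5 ⋄ t1
The second composite normalizes to t3 ⋄ t4 ⋄ t1 ⋄ t5 ⋄ t2
Different reductions; not equal.


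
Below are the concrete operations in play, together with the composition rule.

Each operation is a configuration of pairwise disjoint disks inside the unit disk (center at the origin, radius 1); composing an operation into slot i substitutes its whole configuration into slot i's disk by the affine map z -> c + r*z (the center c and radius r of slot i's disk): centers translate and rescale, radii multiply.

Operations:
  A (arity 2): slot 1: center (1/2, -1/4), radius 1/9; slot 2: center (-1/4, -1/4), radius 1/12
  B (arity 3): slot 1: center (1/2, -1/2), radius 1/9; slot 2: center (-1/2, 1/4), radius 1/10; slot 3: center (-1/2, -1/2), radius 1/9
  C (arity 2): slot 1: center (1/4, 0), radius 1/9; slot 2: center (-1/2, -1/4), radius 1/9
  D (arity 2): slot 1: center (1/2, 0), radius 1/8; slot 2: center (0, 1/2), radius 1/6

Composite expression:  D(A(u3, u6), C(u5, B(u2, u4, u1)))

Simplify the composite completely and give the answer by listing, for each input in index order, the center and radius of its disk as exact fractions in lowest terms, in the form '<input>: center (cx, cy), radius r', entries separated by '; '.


u1: center (-5/54, 97/216), radius 1/486; u2: center (-2/27, 97/216), radius 1/486; u3: center (9/16, -1/32), radius 1/72; u4: center (-5/54, 25/54), radius 1/540; u5: center (1/24, 1/2), radius 1/54; u6: center (15/32, -1/32), radius 1/96

Affine substitution under D: radii multiply and u-centers shift.
u3 passes through 2 substitutions, ending at center (9/16, -1/32), radius 1/72
u6 passes through 2 substitutions, ending at center (15/32, -1/32), radius 1/96
u5 passes through 2 substitutions, ending at center (1/24, 1/2), radius 1/54
u2 passes through 3 substitutions, ending at center (-2/27, 97/216), radius 1/486
u4 passes through 3 substitutions, ending at center (-5/54, 25/54), radius 1/540
u1 passes through 3 substitutions, ending at center (-5/54, 97/216), radius 1/486


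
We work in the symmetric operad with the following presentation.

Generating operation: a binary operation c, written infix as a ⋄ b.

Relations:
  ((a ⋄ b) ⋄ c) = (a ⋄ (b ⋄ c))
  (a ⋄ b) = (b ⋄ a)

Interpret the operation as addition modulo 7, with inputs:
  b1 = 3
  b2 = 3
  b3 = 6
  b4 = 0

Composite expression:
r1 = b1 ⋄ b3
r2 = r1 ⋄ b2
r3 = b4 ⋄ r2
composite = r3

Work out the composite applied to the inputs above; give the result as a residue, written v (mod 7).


5 (mod 7)

(b1 ⋄ b3) = 2
((b1 ⋄ b3) ⋄ b2) = 5
(b4 ⋄ ((b1 ⋄ b3) ⋄ b2)) = 5


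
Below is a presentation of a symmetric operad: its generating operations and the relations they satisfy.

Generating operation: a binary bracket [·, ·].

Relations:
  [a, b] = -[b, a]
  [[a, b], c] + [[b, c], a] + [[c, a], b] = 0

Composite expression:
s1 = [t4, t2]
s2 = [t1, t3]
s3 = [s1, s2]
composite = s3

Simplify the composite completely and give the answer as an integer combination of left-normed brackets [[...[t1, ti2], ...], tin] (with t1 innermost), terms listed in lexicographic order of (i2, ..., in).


[[[t1, t3], t2], t4] - [[[t1, t3], t4], t2]


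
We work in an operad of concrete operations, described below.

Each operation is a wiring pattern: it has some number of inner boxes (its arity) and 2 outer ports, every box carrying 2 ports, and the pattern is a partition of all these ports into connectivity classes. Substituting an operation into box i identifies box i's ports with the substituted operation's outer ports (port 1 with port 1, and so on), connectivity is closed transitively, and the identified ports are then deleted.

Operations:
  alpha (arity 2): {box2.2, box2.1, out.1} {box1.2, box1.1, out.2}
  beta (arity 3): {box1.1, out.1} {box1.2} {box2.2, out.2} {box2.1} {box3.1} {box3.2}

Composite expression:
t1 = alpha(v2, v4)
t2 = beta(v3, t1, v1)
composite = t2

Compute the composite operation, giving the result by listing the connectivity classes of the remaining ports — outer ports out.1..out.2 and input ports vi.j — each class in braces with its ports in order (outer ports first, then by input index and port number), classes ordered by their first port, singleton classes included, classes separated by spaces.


Connectivity passes through glued beta-boundaries; trace each wire chain.
through alpha, on inputs (v2, v4): {out.1, v4.1, v4.2} {out.2, v2.1, v2.2} (out.j = stage outer ports)
through beta, on inputs (v3, v2, v4, v1): {out.1, v3.1} {out.2, v2.1, v2.2} {v1.1} {v1.2} {v3.2} {v4.1, v4.2} (out.j = stage outer ports)

{out.1, v3.1} {out.2, v2.1, v2.2} {v1.1} {v1.2} {v3.2} {v4.1, v4.2}


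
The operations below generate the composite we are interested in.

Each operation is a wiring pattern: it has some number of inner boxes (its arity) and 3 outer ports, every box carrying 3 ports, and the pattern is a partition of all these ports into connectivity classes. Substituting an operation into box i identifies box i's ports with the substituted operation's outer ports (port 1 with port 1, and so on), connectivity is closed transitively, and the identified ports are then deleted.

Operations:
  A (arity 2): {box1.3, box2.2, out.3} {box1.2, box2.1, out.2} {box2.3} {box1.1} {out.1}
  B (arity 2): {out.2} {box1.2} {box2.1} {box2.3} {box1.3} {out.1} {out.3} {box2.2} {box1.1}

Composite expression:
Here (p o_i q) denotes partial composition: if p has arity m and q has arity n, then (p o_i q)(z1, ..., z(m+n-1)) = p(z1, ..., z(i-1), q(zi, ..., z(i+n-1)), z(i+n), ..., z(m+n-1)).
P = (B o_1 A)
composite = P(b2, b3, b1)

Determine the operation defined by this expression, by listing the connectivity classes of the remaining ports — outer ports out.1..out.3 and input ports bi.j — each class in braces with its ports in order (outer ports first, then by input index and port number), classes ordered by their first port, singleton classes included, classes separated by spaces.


{out.1} {out.2} {out.3} {b1.1} {b1.2} {b1.3} {b2.1} {b2.2, b3.1} {b2.3, b3.2} {b3.3}

Substituting into B glues patterns; closure does the rest.
the subtree at A composes to {out.1} {out.2, b2.2, b3.1} {out.3, b2.3, b3.2} {b2.1} {b3.3} on (b2, b3); out.j = own outer ports
the subtree at B composes to {out.1} {out.2} {out.3} {b1.1} {b1.2} {b1.3} {b2.1} {b2.2, b3.1} {b2.3, b3.2} {b3.3} on (b2, b3, b1); out.j = own outer ports


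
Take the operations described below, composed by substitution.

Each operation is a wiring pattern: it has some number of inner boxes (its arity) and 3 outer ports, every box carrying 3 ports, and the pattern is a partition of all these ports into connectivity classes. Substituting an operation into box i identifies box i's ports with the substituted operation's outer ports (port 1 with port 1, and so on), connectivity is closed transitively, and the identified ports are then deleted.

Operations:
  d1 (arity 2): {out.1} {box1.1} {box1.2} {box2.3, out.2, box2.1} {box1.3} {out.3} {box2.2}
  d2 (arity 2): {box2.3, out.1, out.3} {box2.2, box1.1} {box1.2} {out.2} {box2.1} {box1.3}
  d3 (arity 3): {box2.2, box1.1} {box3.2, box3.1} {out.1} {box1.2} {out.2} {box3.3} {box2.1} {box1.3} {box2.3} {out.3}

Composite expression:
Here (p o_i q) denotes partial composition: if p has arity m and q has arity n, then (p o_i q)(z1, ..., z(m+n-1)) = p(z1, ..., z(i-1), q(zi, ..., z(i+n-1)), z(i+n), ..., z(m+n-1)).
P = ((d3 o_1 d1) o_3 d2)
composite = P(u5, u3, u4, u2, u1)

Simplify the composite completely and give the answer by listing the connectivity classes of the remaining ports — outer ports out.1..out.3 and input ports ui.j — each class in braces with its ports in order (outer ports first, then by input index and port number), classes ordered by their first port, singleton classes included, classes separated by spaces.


{out.1} {out.2} {out.3} {u1.1, u1.2} {u1.3} {u2.1} {u2.2, u4.1} {u2.3} {u3.1, u3.3} {u3.2} {u4.2} {u4.3} {u5.1} {u5.2} {u5.3}

Connectivity passes through glued d3-boundaries; trace each wire chain.
d1 over (u5, u3) gives {out.1} {out.2, u3.1, u3.3} {out.3} {u3.2} {u5.1} {u5.2} {u5.3}, out.j being that stage's outer ports
d2 over (u4, u2) gives {out.1, out.3, u2.3} {out.2} {u2.1} {u2.2, u4.1} {u4.2} {u4.3}, out.j being that stage's outer ports
d3 over (u5, u3, u4, u2, u1) gives {out.1} {out.2} {out.3} {u1.1, u1.2} {u1.3} {u2.1} {u2.2, u4.1} {u2.3} {u3.1, u3.3} {u3.2} {u4.2} {u4.3} {u5.1} {u5.2} {u5.3}, out.j being that stage's outer ports


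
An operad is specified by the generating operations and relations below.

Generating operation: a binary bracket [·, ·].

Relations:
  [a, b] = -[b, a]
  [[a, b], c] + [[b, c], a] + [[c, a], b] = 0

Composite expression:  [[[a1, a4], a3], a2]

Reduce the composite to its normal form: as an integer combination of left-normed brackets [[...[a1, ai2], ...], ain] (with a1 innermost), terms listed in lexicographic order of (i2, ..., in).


Skip Jacobi rewriting: expand, keep a1-initial words, read off terms.
Composite bracket: [[[a1, a4], a3], a2]
The bracket unfolds into 8 signed words via [a, b] = ab - ba (2^3 = 8).
The a1-initial words carry the normal form:
  word a1a4a3a2 has sign +1, contributing +[[[a1, a4], a3], a2]

[[[a1, a4], a3], a2]


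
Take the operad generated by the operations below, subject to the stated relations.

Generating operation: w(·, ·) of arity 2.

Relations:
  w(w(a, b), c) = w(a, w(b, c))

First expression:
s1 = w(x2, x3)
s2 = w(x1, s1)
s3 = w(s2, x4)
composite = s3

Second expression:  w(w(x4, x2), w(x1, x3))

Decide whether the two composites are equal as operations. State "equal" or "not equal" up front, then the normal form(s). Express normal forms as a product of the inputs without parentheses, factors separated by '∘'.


not equal; first: x1 ∘ x2 ∘ x3 ∘ x4; second: x4 ∘ x2 ∘ x1 ∘ x3

The first composite normalizes to x1 ∘ x2 ∘ x3 ∘ x4
The second composite normalizes to x4 ∘ x2 ∘ x1 ∘ x3
Different reductions; not equal.


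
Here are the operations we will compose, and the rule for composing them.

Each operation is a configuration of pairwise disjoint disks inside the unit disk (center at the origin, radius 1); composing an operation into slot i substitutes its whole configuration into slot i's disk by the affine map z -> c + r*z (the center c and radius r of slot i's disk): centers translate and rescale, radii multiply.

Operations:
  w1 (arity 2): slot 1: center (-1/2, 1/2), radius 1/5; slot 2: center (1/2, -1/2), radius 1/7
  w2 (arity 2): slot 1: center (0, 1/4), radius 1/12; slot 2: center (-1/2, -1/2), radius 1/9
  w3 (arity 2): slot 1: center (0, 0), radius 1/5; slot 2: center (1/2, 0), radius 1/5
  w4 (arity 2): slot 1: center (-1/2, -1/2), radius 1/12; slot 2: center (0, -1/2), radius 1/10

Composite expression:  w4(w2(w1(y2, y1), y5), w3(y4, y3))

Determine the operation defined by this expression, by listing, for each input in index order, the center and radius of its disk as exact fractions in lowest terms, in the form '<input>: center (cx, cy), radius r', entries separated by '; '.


Each y-disk chains the slot maps above it in w4; radii multiply.
y2 passes through 3 substitutions, ending at center (-145/288, -137/288), radius 1/720
y1 passes through 3 substitutions, ending at center (-143/288, -139/288), radius 1/1008
y5 passes through 2 substitutions, ending at center (-13/24, -13/24), radius 1/108
y4 passes through 2 substitutions, ending at center (0, -1/2), radius 1/50
y3 passes through 2 substitutions, ending at center (1/20, -1/2), radius 1/50

y1: center (-143/288, -139/288), radius 1/1008; y2: center (-145/288, -137/288), radius 1/720; y3: center (1/20, -1/2), radius 1/50; y4: center (0, -1/2), radius 1/50; y5: center (-13/24, -13/24), radius 1/108


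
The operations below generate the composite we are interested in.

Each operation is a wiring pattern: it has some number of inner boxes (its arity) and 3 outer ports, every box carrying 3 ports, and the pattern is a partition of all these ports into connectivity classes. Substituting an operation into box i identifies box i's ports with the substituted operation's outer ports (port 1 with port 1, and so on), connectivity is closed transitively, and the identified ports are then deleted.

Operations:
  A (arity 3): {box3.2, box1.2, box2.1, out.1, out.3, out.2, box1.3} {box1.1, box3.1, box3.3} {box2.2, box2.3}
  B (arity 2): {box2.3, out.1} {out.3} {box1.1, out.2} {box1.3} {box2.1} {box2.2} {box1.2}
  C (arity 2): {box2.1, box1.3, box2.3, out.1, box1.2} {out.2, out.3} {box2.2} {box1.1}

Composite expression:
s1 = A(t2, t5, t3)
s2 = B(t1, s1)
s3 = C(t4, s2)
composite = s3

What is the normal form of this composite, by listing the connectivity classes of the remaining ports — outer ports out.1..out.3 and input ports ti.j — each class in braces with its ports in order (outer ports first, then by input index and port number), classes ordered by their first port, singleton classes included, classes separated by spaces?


{out.1, t2.2, t2.3, t3.2, t4.2, t4.3, t5.1} {out.2, out.3} {t1.1} {t1.2} {t1.3} {t2.1, t3.1, t3.3} {t4.1} {t5.2, t5.3}

Treat the ports identified at C as solder joints: merge, then drop.
the subtree at A composes to {out.1, out.2, out.3, t2.2, t2.3, t3.2, t5.1} {t2.1, t3.1, t3.3} {t5.2, t5.3} on (t2, t5, t3); out.j = own outer ports
the subtree at B composes to {out.1, t2.2, t2.3, t3.2, t5.1} {out.2, t1.1} {out.3} {t1.2} {t1.3} {t2.1, t3.1, t3.3} {t5.2, t5.3} on (t1, t2, t5, t3); out.j = own outer ports
the subtree at C composes to {out.1, t2.2, t2.3, t3.2, t4.2, t4.3, t5.1} {out.2, out.3} {t1.1} {t1.2} {t1.3} {t2.1, t3.1, t3.3} {t4.1} {t5.2, t5.3} on (t4, t1, t2, t5, t3); out.j = own outer ports


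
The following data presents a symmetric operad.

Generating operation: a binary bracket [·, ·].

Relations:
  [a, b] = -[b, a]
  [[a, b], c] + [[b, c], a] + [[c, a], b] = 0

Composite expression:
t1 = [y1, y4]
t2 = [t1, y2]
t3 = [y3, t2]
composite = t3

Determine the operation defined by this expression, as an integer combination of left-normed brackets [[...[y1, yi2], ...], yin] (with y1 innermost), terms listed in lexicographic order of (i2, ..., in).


-[[[y1, y4], y2], y3]

Expand each bracket as ab - ba; the y1-initial words give the coefficients.
Composite bracket: [y3, [[y1, y4], y2]]
Under [a, b] = ab - ba we get 8 signed associative words (2^3 = 8).
Keep just the words that open with y1:
  word y1y4y2y3 has sign -1, contributing -[[[y1, y4], y2], y3]


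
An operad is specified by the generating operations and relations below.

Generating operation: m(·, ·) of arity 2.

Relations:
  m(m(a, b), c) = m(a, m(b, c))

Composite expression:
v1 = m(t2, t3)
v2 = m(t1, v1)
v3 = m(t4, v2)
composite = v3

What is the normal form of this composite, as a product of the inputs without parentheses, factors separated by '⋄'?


t4 ⋄ t1 ⋄ t2 ⋄ t3


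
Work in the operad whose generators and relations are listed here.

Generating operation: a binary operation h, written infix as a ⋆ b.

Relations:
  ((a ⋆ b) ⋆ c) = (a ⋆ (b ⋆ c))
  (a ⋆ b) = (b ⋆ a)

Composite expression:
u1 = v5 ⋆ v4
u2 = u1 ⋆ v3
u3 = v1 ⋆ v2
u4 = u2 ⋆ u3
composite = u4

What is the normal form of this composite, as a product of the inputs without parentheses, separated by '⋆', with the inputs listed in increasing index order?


v1 ⋆ v2 ⋆ v3 ⋆ v4 ⋆ v5


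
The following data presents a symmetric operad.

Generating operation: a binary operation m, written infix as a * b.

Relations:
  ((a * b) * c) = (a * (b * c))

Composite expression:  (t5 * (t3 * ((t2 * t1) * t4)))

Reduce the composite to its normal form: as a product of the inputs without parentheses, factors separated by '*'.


t5 * t3 * t2 * t1 * t4

Every regrouping of m is equal, so read the t-inputs in written order.
(t2 * t1) collapses to t2 * t1
((t2 * t1) * t4) collapses to t2 * t1 * t4
(t3 * ((t2 * t1) * t4)) collapses to t3 * t2 * t1 * t4
(t5 * (t3 * ((t2 * t1) * t4))) collapses to t5 * t3 * t2 * t1 * t4


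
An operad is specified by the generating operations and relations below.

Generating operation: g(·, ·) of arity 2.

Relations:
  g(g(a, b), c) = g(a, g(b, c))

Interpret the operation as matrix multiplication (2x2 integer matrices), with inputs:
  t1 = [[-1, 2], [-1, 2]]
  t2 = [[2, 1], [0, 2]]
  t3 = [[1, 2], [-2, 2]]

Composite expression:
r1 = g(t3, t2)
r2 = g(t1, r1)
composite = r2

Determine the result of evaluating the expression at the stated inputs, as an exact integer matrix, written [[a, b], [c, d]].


[[-10, -1], [-10, -1]]

g(t3, t2) = [[2, 5], [-4, 2]]
g(t1, g(t3, t2)) = [[-10, -1], [-10, -1]]
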